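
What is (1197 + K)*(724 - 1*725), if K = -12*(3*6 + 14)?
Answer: -813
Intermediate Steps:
K = -384 (K = -12*(18 + 14) = -12*32 = -384)
(1197 + K)*(724 - 1*725) = (1197 - 384)*(724 - 1*725) = 813*(724 - 725) = 813*(-1) = -813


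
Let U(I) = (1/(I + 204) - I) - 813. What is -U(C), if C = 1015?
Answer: 2228331/1219 ≈ 1828.0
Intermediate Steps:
U(I) = -813 + 1/(204 + I) - I (U(I) = (1/(204 + I) - I) - 813 = -813 + 1/(204 + I) - I)
-U(C) = -(-165851 - 1*1015² - 1017*1015)/(204 + 1015) = -(-165851 - 1*1030225 - 1032255)/1219 = -(-165851 - 1030225 - 1032255)/1219 = -(-2228331)/1219 = -1*(-2228331/1219) = 2228331/1219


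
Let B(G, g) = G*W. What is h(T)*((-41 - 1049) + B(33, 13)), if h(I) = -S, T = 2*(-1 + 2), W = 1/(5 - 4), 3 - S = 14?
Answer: -11627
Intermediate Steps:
S = -11 (S = 3 - 1*14 = 3 - 14 = -11)
W = 1 (W = 1/1 = 1)
B(G, g) = G (B(G, g) = G*1 = G)
T = 2 (T = 2*1 = 2)
h(I) = 11 (h(I) = -1*(-11) = 11)
h(T)*((-41 - 1049) + B(33, 13)) = 11*((-41 - 1049) + 33) = 11*(-1090 + 33) = 11*(-1057) = -11627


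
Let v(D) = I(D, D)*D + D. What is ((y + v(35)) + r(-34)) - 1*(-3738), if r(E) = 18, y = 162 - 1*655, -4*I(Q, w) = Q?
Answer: 11967/4 ≈ 2991.8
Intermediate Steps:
I(Q, w) = -Q/4
y = -493 (y = 162 - 655 = -493)
v(D) = D - D²/4 (v(D) = (-D/4)*D + D = -D²/4 + D = D - D²/4)
((y + v(35)) + r(-34)) - 1*(-3738) = ((-493 + (¼)*35*(4 - 1*35)) + 18) - 1*(-3738) = ((-493 + (¼)*35*(4 - 35)) + 18) + 3738 = ((-493 + (¼)*35*(-31)) + 18) + 3738 = ((-493 - 1085/4) + 18) + 3738 = (-3057/4 + 18) + 3738 = -2985/4 + 3738 = 11967/4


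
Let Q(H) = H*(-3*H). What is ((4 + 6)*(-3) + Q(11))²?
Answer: 154449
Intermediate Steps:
Q(H) = -3*H²
((4 + 6)*(-3) + Q(11))² = ((4 + 6)*(-3) - 3*11²)² = (10*(-3) - 3*121)² = (-30 - 363)² = (-393)² = 154449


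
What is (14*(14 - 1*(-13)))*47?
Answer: 17766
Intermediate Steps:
(14*(14 - 1*(-13)))*47 = (14*(14 + 13))*47 = (14*27)*47 = 378*47 = 17766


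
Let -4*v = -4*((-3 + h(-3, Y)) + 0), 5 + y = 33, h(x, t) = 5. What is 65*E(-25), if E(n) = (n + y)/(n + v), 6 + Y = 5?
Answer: -195/23 ≈ -8.4783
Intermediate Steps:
Y = -1 (Y = -6 + 5 = -1)
y = 28 (y = -5 + 33 = 28)
v = 2 (v = -(-1)*((-3 + 5) + 0) = -(-1)*(2 + 0) = -(-1)*2 = -¼*(-8) = 2)
E(n) = (28 + n)/(2 + n) (E(n) = (n + 28)/(n + 2) = (28 + n)/(2 + n))
65*E(-25) = 65*((28 - 25)/(2 - 25)) = 65*(3/(-23)) = 65*(-1/23*3) = 65*(-3/23) = -195/23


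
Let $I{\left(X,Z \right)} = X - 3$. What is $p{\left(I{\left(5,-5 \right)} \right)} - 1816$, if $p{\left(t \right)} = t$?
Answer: $-1814$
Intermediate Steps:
$I{\left(X,Z \right)} = -3 + X$
$p{\left(I{\left(5,-5 \right)} \right)} - 1816 = \left(-3 + 5\right) - 1816 = 2 - 1816 = -1814$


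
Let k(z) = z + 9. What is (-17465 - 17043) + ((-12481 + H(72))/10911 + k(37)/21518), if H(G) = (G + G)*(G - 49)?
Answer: -4051042520410/117391449 ≈ -34509.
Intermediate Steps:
H(G) = 2*G*(-49 + G) (H(G) = (2*G)*(-49 + G) = 2*G*(-49 + G))
k(z) = 9 + z
(-17465 - 17043) + ((-12481 + H(72))/10911 + k(37)/21518) = (-17465 - 17043) + ((-12481 + 2*72*(-49 + 72))/10911 + (9 + 37)/21518) = -34508 + ((-12481 + 2*72*23)*(1/10911) + 46*(1/21518)) = -34508 + ((-12481 + 3312)*(1/10911) + 23/10759) = -34508 + (-9169*1/10911 + 23/10759) = -34508 + (-9169/10911 + 23/10759) = -34508 - 98398318/117391449 = -4051042520410/117391449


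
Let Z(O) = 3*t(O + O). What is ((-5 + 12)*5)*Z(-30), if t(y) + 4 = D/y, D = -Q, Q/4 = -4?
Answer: -448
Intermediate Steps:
Q = -16 (Q = 4*(-4) = -16)
D = 16 (D = -1*(-16) = 16)
t(y) = -4 + 16/y
Z(O) = -12 + 24/O (Z(O) = 3*(-4 + 16/(O + O)) = 3*(-4 + 16/((2*O))) = 3*(-4 + 16*(1/(2*O))) = 3*(-4 + 8/O) = -12 + 24/O)
((-5 + 12)*5)*Z(-30) = ((-5 + 12)*5)*(-12 + 24/(-30)) = (7*5)*(-12 + 24*(-1/30)) = 35*(-12 - ⅘) = 35*(-64/5) = -448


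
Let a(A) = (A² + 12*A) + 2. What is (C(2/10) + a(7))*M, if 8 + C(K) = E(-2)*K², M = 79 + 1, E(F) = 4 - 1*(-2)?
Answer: 50896/5 ≈ 10179.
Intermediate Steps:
E(F) = 6 (E(F) = 4 + 2 = 6)
a(A) = 2 + A² + 12*A
M = 80
C(K) = -8 + 6*K²
(C(2/10) + a(7))*M = ((-8 + 6*(2/10)²) + (2 + 7² + 12*7))*80 = ((-8 + 6*(2*(⅒))²) + (2 + 49 + 84))*80 = ((-8 + 6*(⅕)²) + 135)*80 = ((-8 + 6*(1/25)) + 135)*80 = ((-8 + 6/25) + 135)*80 = (-194/25 + 135)*80 = (3181/25)*80 = 50896/5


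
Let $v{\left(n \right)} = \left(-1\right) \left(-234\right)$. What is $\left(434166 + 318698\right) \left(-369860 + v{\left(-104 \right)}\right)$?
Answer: $-278278108864$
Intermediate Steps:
$v{\left(n \right)} = 234$
$\left(434166 + 318698\right) \left(-369860 + v{\left(-104 \right)}\right) = \left(434166 + 318698\right) \left(-369860 + 234\right) = 752864 \left(-369626\right) = -278278108864$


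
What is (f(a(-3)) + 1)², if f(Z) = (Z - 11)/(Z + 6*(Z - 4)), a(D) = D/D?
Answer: 729/289 ≈ 2.5225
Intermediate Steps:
a(D) = 1
f(Z) = (-11 + Z)/(-24 + 7*Z) (f(Z) = (-11 + Z)/(Z + 6*(-4 + Z)) = (-11 + Z)/(Z + (-24 + 6*Z)) = (-11 + Z)/(-24 + 7*Z))
(f(a(-3)) + 1)² = ((-11 + 1)/(-24 + 7*1) + 1)² = (-10/(-24 + 7) + 1)² = (-10/(-17) + 1)² = (-1/17*(-10) + 1)² = (10/17 + 1)² = (27/17)² = 729/289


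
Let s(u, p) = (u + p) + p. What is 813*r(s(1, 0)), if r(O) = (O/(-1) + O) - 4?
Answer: -3252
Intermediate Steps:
s(u, p) = u + 2*p (s(u, p) = (p + u) + p = u + 2*p)
r(O) = -4 (r(O) = (O*(-1) + O) - 4 = (-O + O) - 4 = 0 - 4 = -4)
813*r(s(1, 0)) = 813*(-4) = -3252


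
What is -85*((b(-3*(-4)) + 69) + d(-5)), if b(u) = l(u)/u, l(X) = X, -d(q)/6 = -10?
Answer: -11050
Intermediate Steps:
d(q) = 60 (d(q) = -6*(-10) = 60)
b(u) = 1 (b(u) = u/u = 1)
-85*((b(-3*(-4)) + 69) + d(-5)) = -85*((1 + 69) + 60) = -85*(70 + 60) = -85*130 = -11050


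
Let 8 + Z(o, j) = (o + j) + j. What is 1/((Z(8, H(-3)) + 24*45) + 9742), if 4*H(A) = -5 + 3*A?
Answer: 1/10815 ≈ 9.2464e-5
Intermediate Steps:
H(A) = -5/4 + 3*A/4 (H(A) = (-5 + 3*A)/4 = -5/4 + 3*A/4)
Z(o, j) = -8 + o + 2*j (Z(o, j) = -8 + ((o + j) + j) = -8 + ((j + o) + j) = -8 + (o + 2*j) = -8 + o + 2*j)
1/((Z(8, H(-3)) + 24*45) + 9742) = 1/(((-8 + 8 + 2*(-5/4 + (¾)*(-3))) + 24*45) + 9742) = 1/(((-8 + 8 + 2*(-5/4 - 9/4)) + 1080) + 9742) = 1/(((-8 + 8 + 2*(-7/2)) + 1080) + 9742) = 1/(((-8 + 8 - 7) + 1080) + 9742) = 1/((-7 + 1080) + 9742) = 1/(1073 + 9742) = 1/10815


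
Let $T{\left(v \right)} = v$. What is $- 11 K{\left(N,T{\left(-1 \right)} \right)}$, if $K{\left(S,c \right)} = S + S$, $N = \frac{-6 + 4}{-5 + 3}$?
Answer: $-22$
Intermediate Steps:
$N = 1$ ($N = - \frac{2}{-2} = \left(-2\right) \left(- \frac{1}{2}\right) = 1$)
$K{\left(S,c \right)} = 2 S$
$- 11 K{\left(N,T{\left(-1 \right)} \right)} = - 11 \cdot 2 \cdot 1 = \left(-11\right) 2 = -22$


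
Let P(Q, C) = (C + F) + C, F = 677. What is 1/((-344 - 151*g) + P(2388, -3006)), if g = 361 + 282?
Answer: -1/102772 ≈ -9.7303e-6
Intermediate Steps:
g = 643
P(Q, C) = 677 + 2*C (P(Q, C) = (C + 677) + C = (677 + C) + C = 677 + 2*C)
1/((-344 - 151*g) + P(2388, -3006)) = 1/((-344 - 151*643) + (677 + 2*(-3006))) = 1/((-344 - 97093) + (677 - 6012)) = 1/(-97437 - 5335) = 1/(-102772) = -1/102772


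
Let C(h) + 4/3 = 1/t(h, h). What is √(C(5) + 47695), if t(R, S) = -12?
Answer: √1716969/6 ≈ 218.39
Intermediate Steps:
C(h) = -17/12 (C(h) = -4/3 + 1/(-12) = -4/3 - 1/12 = -17/12)
√(C(5) + 47695) = √(-17/12 + 47695) = √(572323/12) = √1716969/6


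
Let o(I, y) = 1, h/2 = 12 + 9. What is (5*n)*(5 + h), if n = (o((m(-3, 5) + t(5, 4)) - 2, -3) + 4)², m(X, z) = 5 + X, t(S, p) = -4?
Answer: 5875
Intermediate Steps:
h = 42 (h = 2*(12 + 9) = 2*21 = 42)
n = 25 (n = (1 + 4)² = 5² = 25)
(5*n)*(5 + h) = (5*25)*(5 + 42) = 125*47 = 5875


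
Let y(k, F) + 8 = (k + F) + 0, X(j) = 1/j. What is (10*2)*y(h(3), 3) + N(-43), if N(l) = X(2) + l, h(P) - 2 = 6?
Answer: 35/2 ≈ 17.500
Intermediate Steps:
h(P) = 8 (h(P) = 2 + 6 = 8)
y(k, F) = -8 + F + k (y(k, F) = -8 + ((k + F) + 0) = -8 + ((F + k) + 0) = -8 + (F + k) = -8 + F + k)
N(l) = ½ + l (N(l) = 1/2 + l = ½ + l)
(10*2)*y(h(3), 3) + N(-43) = (10*2)*(-8 + 3 + 8) + (½ - 43) = 20*3 - 85/2 = 60 - 85/2 = 35/2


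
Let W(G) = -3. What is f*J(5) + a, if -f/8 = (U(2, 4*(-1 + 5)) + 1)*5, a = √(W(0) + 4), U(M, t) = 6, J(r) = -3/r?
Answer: 169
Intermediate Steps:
a = 1 (a = √(-3 + 4) = √1 = 1)
f = -280 (f = -8*(6 + 1)*5 = -56*5 = -8*35 = -280)
f*J(5) + a = -(-840)/5 + 1 = -280*(-⅗) + 1 = 168 + 1 = 169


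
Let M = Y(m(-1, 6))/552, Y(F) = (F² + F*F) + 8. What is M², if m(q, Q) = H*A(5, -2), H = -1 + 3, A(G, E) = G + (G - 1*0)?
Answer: 10201/4761 ≈ 2.1426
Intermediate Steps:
A(G, E) = 2*G (A(G, E) = G + (G + 0) = G + G = 2*G)
H = 2
m(q, Q) = 20 (m(q, Q) = 2*(2*5) = 2*10 = 20)
Y(F) = 8 + 2*F² (Y(F) = (F² + F²) + 8 = 2*F² + 8 = 8 + 2*F²)
M = 101/69 (M = (8 + 2*20²)/552 = (8 + 2*400)*(1/552) = (8 + 800)*(1/552) = 808*(1/552) = 101/69 ≈ 1.4638)
M² = (101/69)² = 10201/4761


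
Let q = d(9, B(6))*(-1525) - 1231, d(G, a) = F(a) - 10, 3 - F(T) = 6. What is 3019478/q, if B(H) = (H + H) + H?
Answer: 1509739/9297 ≈ 162.39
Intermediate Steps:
F(T) = -3 (F(T) = 3 - 1*6 = 3 - 6 = -3)
B(H) = 3*H (B(H) = 2*H + H = 3*H)
d(G, a) = -13 (d(G, a) = -3 - 10 = -13)
q = 18594 (q = -13*(-1525) - 1231 = 19825 - 1231 = 18594)
3019478/q = 3019478/18594 = 3019478*(1/18594) = 1509739/9297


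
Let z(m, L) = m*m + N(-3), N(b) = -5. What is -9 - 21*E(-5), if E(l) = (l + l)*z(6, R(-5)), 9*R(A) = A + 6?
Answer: 6501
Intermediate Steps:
R(A) = ⅔ + A/9 (R(A) = (A + 6)/9 = (6 + A)/9 = ⅔ + A/9)
z(m, L) = -5 + m² (z(m, L) = m*m - 5 = m² - 5 = -5 + m²)
E(l) = 62*l (E(l) = (l + l)*(-5 + 6²) = (2*l)*(-5 + 36) = (2*l)*31 = 62*l)
-9 - 21*E(-5) = -9 - 1302*(-5) = -9 - 21*(-310) = -9 + 6510 = 6501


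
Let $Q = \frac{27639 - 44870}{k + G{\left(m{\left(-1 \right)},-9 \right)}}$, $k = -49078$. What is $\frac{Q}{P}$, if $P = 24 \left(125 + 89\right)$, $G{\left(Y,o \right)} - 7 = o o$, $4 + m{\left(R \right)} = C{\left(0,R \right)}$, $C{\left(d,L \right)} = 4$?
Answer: $\frac{17231}{251612640} \approx 6.8482 \cdot 10^{-5}$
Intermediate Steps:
$m{\left(R \right)} = 0$ ($m{\left(R \right)} = -4 + 4 = 0$)
$G{\left(Y,o \right)} = 7 + o^{2}$ ($G{\left(Y,o \right)} = 7 + o o = 7 + o^{2}$)
$Q = \frac{17231}{48990}$ ($Q = \frac{27639 - 44870}{-49078 + \left(7 + \left(-9\right)^{2}\right)} = - \frac{17231}{-49078 + \left(7 + 81\right)} = - \frac{17231}{-49078 + 88} = - \frac{17231}{-48990} = \left(-17231\right) \left(- \frac{1}{48990}\right) = \frac{17231}{48990} \approx 0.35172$)
$P = 5136$ ($P = 24 \cdot 214 = 5136$)
$\frac{Q}{P} = \frac{17231}{48990 \cdot 5136} = \frac{17231}{48990} \cdot \frac{1}{5136} = \frac{17231}{251612640}$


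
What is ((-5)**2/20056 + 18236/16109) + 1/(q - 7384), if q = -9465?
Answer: 6168836179805/5443610370296 ≈ 1.1332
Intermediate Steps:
((-5)**2/20056 + 18236/16109) + 1/(q - 7384) = ((-5)**2/20056 + 18236/16109) + 1/(-9465 - 7384) = (25*(1/20056) + 18236*(1/16109)) + 1/(-16849) = (25/20056 + 18236/16109) - 1/16849 = 366143941/323082104 - 1/16849 = 6168836179805/5443610370296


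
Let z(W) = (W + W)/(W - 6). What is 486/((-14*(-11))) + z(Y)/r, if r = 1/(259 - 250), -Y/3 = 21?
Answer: 34695/1771 ≈ 19.591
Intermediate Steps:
Y = -63 (Y = -3*21 = -63)
r = ⅑ (r = 1/9 = ⅑ ≈ 0.11111)
z(W) = 2*W/(-6 + W) (z(W) = (2*W)/(-6 + W) = 2*W/(-6 + W))
486/((-14*(-11))) + z(Y)/r = 486/((-14*(-11))) + (2*(-63)/(-6 - 63))/(⅑) = 486/154 + (2*(-63)/(-69))*9 = 486*(1/154) + (2*(-63)*(-1/69))*9 = 243/77 + (42/23)*9 = 243/77 + 378/23 = 34695/1771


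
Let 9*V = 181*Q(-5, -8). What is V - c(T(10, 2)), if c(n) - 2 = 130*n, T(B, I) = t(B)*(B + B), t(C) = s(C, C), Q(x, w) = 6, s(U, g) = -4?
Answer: 31556/3 ≈ 10519.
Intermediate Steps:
t(C) = -4
V = 362/3 (V = (181*6)/9 = (1/9)*1086 = 362/3 ≈ 120.67)
T(B, I) = -8*B (T(B, I) = -4*(B + B) = -8*B)
c(n) = 2 + 130*n
V - c(T(10, 2)) = 362/3 - (2 + 130*(-8*10)) = 362/3 - (2 + 130*(-80)) = 362/3 - (2 - 10400) = 362/3 - 1*(-10398) = 362/3 + 10398 = 31556/3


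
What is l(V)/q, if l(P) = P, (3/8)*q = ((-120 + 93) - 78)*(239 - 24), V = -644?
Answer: 23/2150 ≈ 0.010698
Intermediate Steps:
q = -60200 (q = 8*(((-120 + 93) - 78)*(239 - 24))/3 = 8*((-27 - 78)*215)/3 = 8*(-105*215)/3 = (8/3)*(-22575) = -60200)
l(V)/q = -644/(-60200) = -644*(-1/60200) = 23/2150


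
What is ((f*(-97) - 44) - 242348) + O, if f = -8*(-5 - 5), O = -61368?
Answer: -311520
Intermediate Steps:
f = 80 (f = -8*(-10) = 80)
((f*(-97) - 44) - 242348) + O = ((80*(-97) - 44) - 242348) - 61368 = ((-7760 - 44) - 242348) - 61368 = (-7804 - 242348) - 61368 = -250152 - 61368 = -311520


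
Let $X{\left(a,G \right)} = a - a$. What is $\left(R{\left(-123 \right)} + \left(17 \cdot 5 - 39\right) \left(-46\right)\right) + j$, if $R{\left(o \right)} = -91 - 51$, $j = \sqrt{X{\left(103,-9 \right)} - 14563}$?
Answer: $-2258 + i \sqrt{14563} \approx -2258.0 + 120.68 i$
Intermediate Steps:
$X{\left(a,G \right)} = 0$
$j = i \sqrt{14563}$ ($j = \sqrt{0 - 14563} = \sqrt{-14563} = i \sqrt{14563} \approx 120.68 i$)
$R{\left(o \right)} = -142$
$\left(R{\left(-123 \right)} + \left(17 \cdot 5 - 39\right) \left(-46\right)\right) + j = \left(-142 + \left(17 \cdot 5 - 39\right) \left(-46\right)\right) + i \sqrt{14563} = \left(-142 + \left(85 - 39\right) \left(-46\right)\right) + i \sqrt{14563} = \left(-142 + 46 \left(-46\right)\right) + i \sqrt{14563} = \left(-142 - 2116\right) + i \sqrt{14563} = -2258 + i \sqrt{14563}$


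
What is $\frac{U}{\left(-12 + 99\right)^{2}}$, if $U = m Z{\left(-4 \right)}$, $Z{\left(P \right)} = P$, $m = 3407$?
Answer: $- \frac{13628}{7569} \approx -1.8005$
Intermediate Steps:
$U = -13628$ ($U = 3407 \left(-4\right) = -13628$)
$\frac{U}{\left(-12 + 99\right)^{2}} = - \frac{13628}{\left(-12 + 99\right)^{2}} = - \frac{13628}{87^{2}} = - \frac{13628}{7569}$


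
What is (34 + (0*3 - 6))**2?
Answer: 784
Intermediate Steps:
(34 + (0*3 - 6))**2 = (34 + (0 - 6))**2 = (34 - 6)**2 = 28**2 = 784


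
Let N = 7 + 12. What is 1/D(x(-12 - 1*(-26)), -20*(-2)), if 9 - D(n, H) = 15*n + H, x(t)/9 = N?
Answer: -1/2596 ≈ -0.00038521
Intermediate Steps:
N = 19
x(t) = 171 (x(t) = 9*19 = 171)
D(n, H) = 9 - H - 15*n (D(n, H) = 9 - (15*n + H) = 9 - (H + 15*n) = 9 + (-H - 15*n) = 9 - H - 15*n)
1/D(x(-12 - 1*(-26)), -20*(-2)) = 1/(9 - (-20)*(-2) - 15*171) = 1/(9 - 1*40 - 2565) = 1/(9 - 40 - 2565) = 1/(-2596) = -1/2596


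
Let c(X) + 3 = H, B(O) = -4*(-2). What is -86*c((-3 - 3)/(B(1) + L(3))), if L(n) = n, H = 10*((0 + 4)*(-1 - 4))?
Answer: 17458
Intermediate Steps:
B(O) = 8
H = -200 (H = 10*(4*(-5)) = 10*(-20) = -200)
c(X) = -203 (c(X) = -3 - 200 = -203)
-86*c((-3 - 3)/(B(1) + L(3))) = -86*(-203) = 17458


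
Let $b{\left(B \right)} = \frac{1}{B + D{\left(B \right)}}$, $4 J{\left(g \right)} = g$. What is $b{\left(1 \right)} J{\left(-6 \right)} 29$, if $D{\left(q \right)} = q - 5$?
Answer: $\frac{29}{2} \approx 14.5$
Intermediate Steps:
$D{\left(q \right)} = -5 + q$
$J{\left(g \right)} = \frac{g}{4}$
$b{\left(B \right)} = \frac{1}{-5 + 2 B}$ ($b{\left(B \right)} = \frac{1}{B + \left(-5 + B\right)} = \frac{1}{-5 + 2 B}$)
$b{\left(1 \right)} J{\left(-6 \right)} 29 = \frac{\frac{1}{4} \left(-6\right)}{-5 + 2 \cdot 1} \cdot 29 = \frac{1}{-5 + 2} \left(- \frac{3}{2}\right) 29 = \frac{1}{-3} \left(- \frac{3}{2}\right) 29 = \left(- \frac{1}{3}\right) \left(- \frac{3}{2}\right) 29 = \frac{1}{2} \cdot 29 = \frac{29}{2}$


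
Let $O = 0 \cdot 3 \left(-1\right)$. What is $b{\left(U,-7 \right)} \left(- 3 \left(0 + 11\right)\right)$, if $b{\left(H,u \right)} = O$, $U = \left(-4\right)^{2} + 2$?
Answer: $0$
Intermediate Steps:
$O = 0$ ($O = 0 \left(-1\right) = 0$)
$U = 18$ ($U = 16 + 2 = 18$)
$b{\left(H,u \right)} = 0$
$b{\left(U,-7 \right)} \left(- 3 \left(0 + 11\right)\right) = 0 \left(- 3 \left(0 + 11\right)\right) = 0 \left(\left(-3\right) 11\right) = 0 \left(-33\right) = 0$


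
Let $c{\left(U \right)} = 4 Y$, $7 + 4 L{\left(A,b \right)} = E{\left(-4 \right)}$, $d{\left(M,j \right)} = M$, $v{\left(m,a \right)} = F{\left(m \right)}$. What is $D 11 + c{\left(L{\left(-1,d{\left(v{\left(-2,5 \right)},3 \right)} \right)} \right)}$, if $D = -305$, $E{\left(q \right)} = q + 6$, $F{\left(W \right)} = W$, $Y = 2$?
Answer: $-3347$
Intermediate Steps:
$v{\left(m,a \right)} = m$
$E{\left(q \right)} = 6 + q$
$L{\left(A,b \right)} = - \frac{5}{4}$ ($L{\left(A,b \right)} = - \frac{7}{4} + \frac{6 - 4}{4} = - \frac{7}{4} + \frac{1}{4} \cdot 2 = - \frac{7}{4} + \frac{1}{2} = - \frac{5}{4}$)
$c{\left(U \right)} = 8$ ($c{\left(U \right)} = 4 \cdot 2 = 8$)
$D 11 + c{\left(L{\left(-1,d{\left(v{\left(-2,5 \right)},3 \right)} \right)} \right)} = \left(-305\right) 11 + 8 = -3355 + 8 = -3347$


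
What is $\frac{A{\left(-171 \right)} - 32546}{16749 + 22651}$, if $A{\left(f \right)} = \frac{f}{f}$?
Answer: $- \frac{6509}{7880} \approx -0.82602$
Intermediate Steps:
$A{\left(f \right)} = 1$
$\frac{A{\left(-171 \right)} - 32546}{16749 + 22651} = \frac{1 - 32546}{16749 + 22651} = - \frac{32545}{39400} = \left(-32545\right) \frac{1}{39400} = - \frac{6509}{7880}$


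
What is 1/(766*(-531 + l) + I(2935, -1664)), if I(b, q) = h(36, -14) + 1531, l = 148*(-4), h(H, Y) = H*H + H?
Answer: -1/857355 ≈ -1.1664e-6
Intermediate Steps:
h(H, Y) = H + H² (h(H, Y) = H² + H = H + H²)
l = -592
I(b, q) = 2863 (I(b, q) = 36*(1 + 36) + 1531 = 36*37 + 1531 = 1332 + 1531 = 2863)
1/(766*(-531 + l) + I(2935, -1664)) = 1/(766*(-531 - 592) + 2863) = 1/(766*(-1123) + 2863) = 1/(-860218 + 2863) = 1/(-857355) = -1/857355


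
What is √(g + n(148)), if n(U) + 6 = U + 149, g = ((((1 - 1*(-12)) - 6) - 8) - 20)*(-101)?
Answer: 6*√67 ≈ 49.112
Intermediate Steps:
g = 2121 (g = ((((1 + 12) - 6) - 8) - 20)*(-101) = (((13 - 6) - 8) - 20)*(-101) = ((7 - 8) - 20)*(-101) = (-1 - 20)*(-101) = -21*(-101) = 2121)
n(U) = 143 + U (n(U) = -6 + (U + 149) = -6 + (149 + U) = 143 + U)
√(g + n(148)) = √(2121 + (143 + 148)) = √(2121 + 291) = √2412 = 6*√67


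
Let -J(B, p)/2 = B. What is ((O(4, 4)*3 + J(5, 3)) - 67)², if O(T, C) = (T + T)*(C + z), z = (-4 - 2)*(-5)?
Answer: 546121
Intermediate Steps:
J(B, p) = -2*B
z = 30 (z = -6*(-5) = 30)
O(T, C) = 2*T*(30 + C) (O(T, C) = (T + T)*(C + 30) = (2*T)*(30 + C) = 2*T*(30 + C))
((O(4, 4)*3 + J(5, 3)) - 67)² = (((2*4*(30 + 4))*3 - 2*5) - 67)² = (((2*4*34)*3 - 10) - 67)² = ((272*3 - 10) - 67)² = ((816 - 10) - 67)² = (806 - 67)² = 739² = 546121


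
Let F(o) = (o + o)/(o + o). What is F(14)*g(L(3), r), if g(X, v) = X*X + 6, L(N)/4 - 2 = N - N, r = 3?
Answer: 70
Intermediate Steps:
L(N) = 8 (L(N) = 8 + 4*(N - N) = 8 + 4*0 = 8 + 0 = 8)
g(X, v) = 6 + X² (g(X, v) = X² + 6 = 6 + X²)
F(o) = 1 (F(o) = (2*o)/((2*o)) = (2*o)*(1/(2*o)) = 1)
F(14)*g(L(3), r) = 1*(6 + 8²) = 1*(6 + 64) = 1*70 = 70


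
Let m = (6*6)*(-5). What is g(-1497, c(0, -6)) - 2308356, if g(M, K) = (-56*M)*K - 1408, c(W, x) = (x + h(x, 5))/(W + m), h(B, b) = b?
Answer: -34639474/15 ≈ -2.3093e+6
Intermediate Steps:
m = -180 (m = 36*(-5) = -180)
c(W, x) = (5 + x)/(-180 + W) (c(W, x) = (x + 5)/(W - 180) = (5 + x)/(-180 + W))
g(M, K) = -1408 - 56*K*M (g(M, K) = -56*K*M - 1408 = -1408 - 56*K*M)
g(-1497, c(0, -6)) - 2308356 = (-1408 - 56*(5 - 6)/(-180 + 0)*(-1497)) - 2308356 = (-1408 - 56*-1/(-180)*(-1497)) - 2308356 = (-1408 - 56*(-1/180*(-1))*(-1497)) - 2308356 = (-1408 - 56*1/180*(-1497)) - 2308356 = (-1408 + 6986/15) - 2308356 = -14134/15 - 2308356 = -34639474/15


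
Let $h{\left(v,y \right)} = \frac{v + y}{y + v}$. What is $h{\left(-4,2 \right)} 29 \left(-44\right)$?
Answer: $-1276$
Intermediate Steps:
$h{\left(v,y \right)} = 1$ ($h{\left(v,y \right)} = \frac{v + y}{v + y} = 1$)
$h{\left(-4,2 \right)} 29 \left(-44\right) = 1 \cdot 29 \left(-44\right) = 29 \left(-44\right) = -1276$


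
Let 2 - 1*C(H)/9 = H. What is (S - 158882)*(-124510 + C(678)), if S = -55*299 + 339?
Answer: 22852382872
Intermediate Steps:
S = -16106 (S = -16445 + 339 = -16106)
C(H) = 18 - 9*H
(S - 158882)*(-124510 + C(678)) = (-16106 - 158882)*(-124510 + (18 - 9*678)) = -174988*(-124510 + (18 - 6102)) = -174988*(-124510 - 6084) = -174988*(-130594) = 22852382872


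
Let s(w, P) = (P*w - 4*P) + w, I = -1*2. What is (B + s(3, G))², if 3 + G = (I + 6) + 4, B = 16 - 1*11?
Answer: 9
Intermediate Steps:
B = 5 (B = 16 - 11 = 5)
I = -2
G = 5 (G = -3 + ((-2 + 6) + 4) = -3 + (4 + 4) = -3 + 8 = 5)
s(w, P) = w - 4*P + P*w (s(w, P) = (-4*P + P*w) + w = w - 4*P + P*w)
(B + s(3, G))² = (5 + (3 - 4*5 + 5*3))² = (5 + (3 - 20 + 15))² = (5 - 2)² = 3² = 9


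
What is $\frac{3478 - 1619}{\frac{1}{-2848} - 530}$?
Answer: $- \frac{5294432}{1509441} \approx -3.5075$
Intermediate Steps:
$\frac{3478 - 1619}{\frac{1}{-2848} - 530} = \frac{1859}{- \frac{1}{2848} - 530} = \frac{1859}{- \frac{1509441}{2848}} = 1859 \left(- \frac{2848}{1509441}\right) = - \frac{5294432}{1509441}$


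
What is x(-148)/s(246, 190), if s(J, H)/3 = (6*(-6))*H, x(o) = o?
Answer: 37/5130 ≈ 0.0072125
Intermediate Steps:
s(J, H) = -108*H (s(J, H) = 3*((6*(-6))*H) = 3*(-36*H) = -108*H)
x(-148)/s(246, 190) = -148/((-108*190)) = -148/(-20520) = -148*(-1/20520) = 37/5130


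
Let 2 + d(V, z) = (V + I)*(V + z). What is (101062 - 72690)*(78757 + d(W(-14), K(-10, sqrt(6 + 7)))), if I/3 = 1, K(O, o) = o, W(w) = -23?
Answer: 2247487980 - 567440*sqrt(13) ≈ 2.2454e+9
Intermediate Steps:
I = 3 (I = 3*1 = 3)
d(V, z) = -2 + (3 + V)*(V + z) (d(V, z) = -2 + (V + 3)*(V + z) = -2 + (3 + V)*(V + z))
(101062 - 72690)*(78757 + d(W(-14), K(-10, sqrt(6 + 7)))) = (101062 - 72690)*(78757 + (-2 + (-23)**2 + 3*(-23) + 3*sqrt(6 + 7) - 23*sqrt(6 + 7))) = 28372*(78757 + (-2 + 529 - 69 + 3*sqrt(13) - 23*sqrt(13))) = 28372*(78757 + (458 - 20*sqrt(13))) = 28372*(79215 - 20*sqrt(13)) = 2247487980 - 567440*sqrt(13)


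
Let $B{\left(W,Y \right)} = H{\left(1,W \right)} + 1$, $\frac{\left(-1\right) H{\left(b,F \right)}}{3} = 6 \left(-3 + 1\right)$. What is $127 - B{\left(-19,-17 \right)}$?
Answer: $90$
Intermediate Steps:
$H{\left(b,F \right)} = 36$ ($H{\left(b,F \right)} = - 3 \cdot 6 \left(-3 + 1\right) = - 3 \cdot 6 \left(-2\right) = \left(-3\right) \left(-12\right) = 36$)
$B{\left(W,Y \right)} = 37$ ($B{\left(W,Y \right)} = 36 + 1 = 37$)
$127 - B{\left(-19,-17 \right)} = 127 - 37 = 90$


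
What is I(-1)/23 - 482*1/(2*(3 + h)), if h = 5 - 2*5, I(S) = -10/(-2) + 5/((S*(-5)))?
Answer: 5555/46 ≈ 120.76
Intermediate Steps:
I(S) = 5 - 1/S (I(S) = -10*(-½) + 5/((-5*S)) = 5 + 5*(-1/(5*S)) = 5 - 1/S)
h = -5 (h = 5 - 10 = -5)
I(-1)/23 - 482*1/(2*(3 + h)) = (5 - 1/(-1))/23 - 482*1/(2*(3 - 5)) = (5 - 1*(-1))*(1/23) - 482/((-2*2)) = (5 + 1)*(1/23) - 482/(-4) = 6*(1/23) - 482*(-¼) = 6/23 + 241/2 = 5555/46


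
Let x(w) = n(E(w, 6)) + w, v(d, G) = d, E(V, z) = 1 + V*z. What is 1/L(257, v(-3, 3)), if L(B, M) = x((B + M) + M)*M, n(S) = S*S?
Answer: -1/6813900 ≈ -1.4676e-7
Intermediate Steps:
n(S) = S²
x(w) = w + (1 + 6*w)² (x(w) = (1 + w*6)² + w = (1 + 6*w)² + w = w + (1 + 6*w)²)
L(B, M) = M*(B + (1 + 6*B + 12*M)² + 2*M) (L(B, M) = (((B + M) + M) + (1 + 6*((B + M) + M))²)*M = ((B + 2*M) + (1 + 6*(B + 2*M))²)*M = ((B + 2*M) + (1 + (6*B + 12*M))²)*M = ((B + 2*M) + (1 + 6*B + 12*M)²)*M = (B + (1 + 6*B + 12*M)² + 2*M)*M = M*(B + (1 + 6*B + 12*M)² + 2*M))
1/L(257, v(-3, 3)) = 1/(-3*(257 + (1 + 6*257 + 12*(-3))² + 2*(-3))) = 1/(-3*(257 + (1 + 1542 - 36)² - 6)) = 1/(-3*(257 + 1507² - 6)) = 1/(-3*(257 + 2271049 - 6)) = 1/(-3*2271300) = 1/(-6813900) = -1/6813900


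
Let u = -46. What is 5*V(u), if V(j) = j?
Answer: -230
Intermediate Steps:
5*V(u) = 5*(-46) = -230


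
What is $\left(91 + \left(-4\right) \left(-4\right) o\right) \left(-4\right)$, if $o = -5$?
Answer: $-44$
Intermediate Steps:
$\left(91 + \left(-4\right) \left(-4\right) o\right) \left(-4\right) = \left(91 + \left(-4\right) \left(-4\right) \left(-5\right)\right) \left(-4\right) = \left(91 + 16 \left(-5\right)\right) \left(-4\right) = \left(91 - 80\right) \left(-4\right) = 11 \left(-4\right) = -44$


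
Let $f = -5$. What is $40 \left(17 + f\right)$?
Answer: $480$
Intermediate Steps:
$40 \left(17 + f\right) = 40 \left(17 - 5\right) = 40 \cdot 12 = 480$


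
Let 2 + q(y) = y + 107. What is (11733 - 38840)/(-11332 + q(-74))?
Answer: 27107/11301 ≈ 2.3986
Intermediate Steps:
q(y) = 105 + y (q(y) = -2 + (y + 107) = -2 + (107 + y) = 105 + y)
(11733 - 38840)/(-11332 + q(-74)) = (11733 - 38840)/(-11332 + (105 - 74)) = -27107/(-11332 + 31) = -27107/(-11301) = -27107*(-1/11301) = 27107/11301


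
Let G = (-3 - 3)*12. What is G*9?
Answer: -648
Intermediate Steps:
G = -72 (G = -6*12 = -72)
G*9 = -72*9 = -648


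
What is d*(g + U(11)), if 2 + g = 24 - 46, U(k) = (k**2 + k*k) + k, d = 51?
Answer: 11679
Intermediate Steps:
U(k) = k + 2*k**2 (U(k) = (k**2 + k**2) + k = 2*k**2 + k = k + 2*k**2)
g = -24 (g = -2 + (24 - 46) = -2 - 22 = -24)
d*(g + U(11)) = 51*(-24 + 11*(1 + 2*11)) = 51*(-24 + 11*(1 + 22)) = 51*(-24 + 11*23) = 51*(-24 + 253) = 51*229 = 11679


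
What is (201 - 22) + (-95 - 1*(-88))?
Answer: 172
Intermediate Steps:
(201 - 22) + (-95 - 1*(-88)) = 179 + (-95 + 88) = 179 - 7 = 172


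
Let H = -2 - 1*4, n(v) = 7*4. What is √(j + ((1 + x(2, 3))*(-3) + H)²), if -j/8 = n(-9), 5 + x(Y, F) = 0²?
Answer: 2*I*√47 ≈ 13.711*I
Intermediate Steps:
x(Y, F) = -5 (x(Y, F) = -5 + 0² = -5 + 0 = -5)
n(v) = 28
j = -224 (j = -8*28 = -224)
H = -6 (H = -2 - 4 = -6)
√(j + ((1 + x(2, 3))*(-3) + H)²) = √(-224 + ((1 - 5)*(-3) - 6)²) = √(-224 + (-4*(-3) - 6)²) = √(-224 + (12 - 6)²) = √(-224 + 6²) = √(-224 + 36) = √(-188) = 2*I*√47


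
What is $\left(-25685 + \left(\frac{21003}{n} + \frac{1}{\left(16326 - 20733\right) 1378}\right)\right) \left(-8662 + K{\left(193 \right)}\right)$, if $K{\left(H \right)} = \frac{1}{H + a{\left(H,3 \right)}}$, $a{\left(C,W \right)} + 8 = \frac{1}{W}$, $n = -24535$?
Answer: $\frac{18431686502160265015687}{82842485795160} \approx 2.2249 \cdot 10^{8}$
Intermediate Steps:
$a{\left(C,W \right)} = -8 + \frac{1}{W}$
$K{\left(H \right)} = \frac{1}{- \frac{23}{3} + H}$ ($K{\left(H \right)} = \frac{1}{H - \left(8 - \frac{1}{3}\right)} = \frac{1}{H + \left(-8 + \frac{1}{3}\right)} = \frac{1}{H - \frac{23}{3}} = \frac{1}{- \frac{23}{3} + H}$)
$\left(-25685 + \left(\frac{21003}{n} + \frac{1}{\left(16326 - 20733\right) 1378}\right)\right) \left(-8662 + K{\left(193 \right)}\right) = \left(-25685 + \left(\frac{21003}{-24535} + \frac{1}{\left(16326 - 20733\right) 1378}\right)\right) \left(-8662 + \frac{3}{-23 + 3 \cdot 193}\right) = \left(-25685 + \left(21003 \left(- \frac{1}{24535}\right) + \frac{1}{-4407} \cdot \frac{1}{1378}\right)\right) \left(-8662 + \frac{3}{-23 + 579}\right) = \left(-25685 - \frac{127548009073}{148997276610}\right) \left(-8662 + \frac{3}{556}\right) = \left(- \frac{3827122597736923}{148997276610}\right) \left(- \frac{4816069}{556}\right) = \frac{18431686502160265015687}{82842485795160}$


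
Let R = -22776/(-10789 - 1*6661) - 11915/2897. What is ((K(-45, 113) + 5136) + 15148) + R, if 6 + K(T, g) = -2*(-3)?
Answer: 512634008961/25276325 ≈ 20281.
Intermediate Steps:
K(T, g) = 0 (K(T, g) = -6 - 2*(-3) = -6 + 6 = 0)
R = -70967339/25276325 (R = -22776/(-10789 - 6661) - 11915*1/2897 = -22776/(-17450) - 11915/2897 = -22776*(-1/17450) - 11915/2897 = 11388/8725 - 11915/2897 = -70967339/25276325 ≈ -2.8077)
((K(-45, 113) + 5136) + 15148) + R = ((0 + 5136) + 15148) - 70967339/25276325 = (5136 + 15148) - 70967339/25276325 = 20284 - 70967339/25276325 = 512634008961/25276325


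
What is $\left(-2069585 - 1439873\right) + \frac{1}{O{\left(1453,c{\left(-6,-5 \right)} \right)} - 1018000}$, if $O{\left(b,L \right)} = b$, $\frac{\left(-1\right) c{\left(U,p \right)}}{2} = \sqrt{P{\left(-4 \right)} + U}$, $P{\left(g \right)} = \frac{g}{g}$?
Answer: $- \frac{3567529001527}{1016547} \approx -3.5095 \cdot 10^{6}$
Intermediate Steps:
$P{\left(g \right)} = 1$
$c{\left(U,p \right)} = - 2 \sqrt{1 + U}$
$\left(-2069585 - 1439873\right) + \frac{1}{O{\left(1453,c{\left(-6,-5 \right)} \right)} - 1018000} = \left(-2069585 - 1439873\right) + \frac{1}{1453 - 1018000} = -3509458 + \frac{1}{-1016547} = -3509458 - \frac{1}{1016547} = - \frac{3567529001527}{1016547}$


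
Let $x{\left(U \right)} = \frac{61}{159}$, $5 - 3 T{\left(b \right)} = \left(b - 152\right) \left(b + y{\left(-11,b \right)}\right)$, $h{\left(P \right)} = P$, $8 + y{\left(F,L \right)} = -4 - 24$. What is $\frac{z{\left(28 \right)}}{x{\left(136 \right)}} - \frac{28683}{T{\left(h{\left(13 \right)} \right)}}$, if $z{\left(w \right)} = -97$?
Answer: $- \frac{14660409}{64904} \approx -225.88$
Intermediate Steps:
$y{\left(F,L \right)} = -36$ ($y{\left(F,L \right)} = -8 - 28 = -36$)
$T{\left(b \right)} = \frac{5}{3} - \frac{\left(-152 + b\right) \left(-36 + b\right)}{3}$ ($T{\left(b \right)} = \frac{5}{3} - \frac{\left(b - 152\right) \left(b - 36\right)}{3} = \frac{5}{3} - \frac{\left(-152 + b\right) \left(-36 + b\right)}{3}$)
$x{\left(U \right)} = \frac{61}{159}$ ($x{\left(U \right)} = 61 \cdot \frac{1}{159} = \frac{61}{159}$)
$\frac{z{\left(28 \right)}}{x{\left(136 \right)}} - \frac{28683}{T{\left(h{\left(13 \right)} \right)}} = - \frac{97}{\frac{61}{159}} - \frac{28683}{- \frac{5467}{3} - \frac{13^{2}}{3} + \frac{188}{3} \cdot 13} = \left(-97\right) \frac{159}{61} - \frac{28683}{- \frac{5467}{3} - \frac{169}{3} + \frac{2444}{3}} = - \frac{15423}{61} - \frac{28683}{- \frac{5467}{3} - \frac{169}{3} + \frac{2444}{3}} = - \frac{15423}{61} - \frac{28683}{-1064} = - \frac{15423}{61} - - \frac{28683}{1064} = - \frac{15423}{61} + \frac{28683}{1064} = - \frac{14660409}{64904}$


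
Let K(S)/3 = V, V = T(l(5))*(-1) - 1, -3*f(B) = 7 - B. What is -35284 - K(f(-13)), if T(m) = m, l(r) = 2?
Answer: -35275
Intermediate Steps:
f(B) = -7/3 + B/3 (f(B) = -(7 - B)/3 = -7/3 + B/3)
V = -3 (V = 2*(-1) - 1 = -2 - 1 = -3)
K(S) = -9 (K(S) = 3*(-3) = -9)
-35284 - K(f(-13)) = -35284 - 1*(-9) = -35284 + 9 = -35275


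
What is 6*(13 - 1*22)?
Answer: -54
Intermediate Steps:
6*(13 - 1*22) = 6*(13 - 22) = 6*(-9) = -54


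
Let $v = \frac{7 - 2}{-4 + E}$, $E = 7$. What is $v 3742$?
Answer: $\frac{18710}{3} \approx 6236.7$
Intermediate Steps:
$v = \frac{5}{3}$ ($v = \frac{7 - 2}{-4 + 7} = \frac{5}{3} \approx 1.6667$)
$v 3742 = \frac{5}{3} \cdot 3742 = \frac{18710}{3}$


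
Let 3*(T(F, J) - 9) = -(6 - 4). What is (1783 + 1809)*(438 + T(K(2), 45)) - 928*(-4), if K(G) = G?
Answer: 4820824/3 ≈ 1.6069e+6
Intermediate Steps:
T(F, J) = 25/3 (T(F, J) = 9 + (-(6 - 4))/3 = 9 + (-1*2)/3 = 9 + (1/3)*(-2) = 9 - 2/3 = 25/3)
(1783 + 1809)*(438 + T(K(2), 45)) - 928*(-4) = (1783 + 1809)*(438 + 25/3) - 928*(-4) = 3592*(1339/3) + 3712 = 4809688/3 + 3712 = 4820824/3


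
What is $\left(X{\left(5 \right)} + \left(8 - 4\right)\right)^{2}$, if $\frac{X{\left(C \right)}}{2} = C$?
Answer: $196$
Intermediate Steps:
$X{\left(C \right)} = 2 C$
$\left(X{\left(5 \right)} + \left(8 - 4\right)\right)^{2} = \left(2 \cdot 5 + \left(8 - 4\right)\right)^{2} = \left(10 + 4\right)^{2} = 14^{2} = 196$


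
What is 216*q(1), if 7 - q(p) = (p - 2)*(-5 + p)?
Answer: 648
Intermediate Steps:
q(p) = 7 - (-5 + p)*(-2 + p) (q(p) = 7 - (p - 2)*(-5 + p) = 7 - (-2 + p)*(-5 + p) = 7 - (-5 + p)*(-2 + p))
216*q(1) = 216*(-3 - 1*1² + 7*1) = 216*(-3 - 1*1 + 7) = 216*(-3 - 1 + 7) = 216*3 = 648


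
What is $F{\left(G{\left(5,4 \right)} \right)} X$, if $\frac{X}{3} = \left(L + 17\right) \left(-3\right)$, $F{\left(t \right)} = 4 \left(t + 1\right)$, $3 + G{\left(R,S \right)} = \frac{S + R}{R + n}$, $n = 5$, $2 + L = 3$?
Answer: $\frac{3564}{5} \approx 712.8$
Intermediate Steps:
$L = 1$ ($L = -2 + 3 = 1$)
$G{\left(R,S \right)} = -3 + \frac{R + S}{5 + R}$ ($G{\left(R,S \right)} = -3 + \frac{S + R}{R + 5} = -3 + \frac{R + S}{5 + R}$)
$F{\left(t \right)} = 4 + 4 t$ ($F{\left(t \right)} = 4 \left(1 + t\right) = 4 + 4 t$)
$X = -162$ ($X = 3 \left(1 + 17\right) \left(-3\right) = 3 \cdot 18 \left(-3\right) = 3 \left(-54\right) = -162$)
$F{\left(G{\left(5,4 \right)} \right)} X = \left(4 + 4 \frac{-15 + 4 - 10}{5 + 5}\right) \left(-162\right) = \left(4 + 4 \frac{-15 + 4 - 10}{10}\right) \left(-162\right) = \left(4 + 4 \cdot \frac{1}{10} \left(-21\right)\right) \left(-162\right) = \left(4 + 4 \left(- \frac{21}{10}\right)\right) \left(-162\right) = \left(4 - \frac{42}{5}\right) \left(-162\right) = \left(- \frac{22}{5}\right) \left(-162\right) = \frac{3564}{5}$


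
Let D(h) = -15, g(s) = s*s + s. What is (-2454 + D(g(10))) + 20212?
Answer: 17743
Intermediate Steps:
g(s) = s + s**2 (g(s) = s**2 + s = s + s**2)
(-2454 + D(g(10))) + 20212 = (-2454 - 15) + 20212 = -2469 + 20212 = 17743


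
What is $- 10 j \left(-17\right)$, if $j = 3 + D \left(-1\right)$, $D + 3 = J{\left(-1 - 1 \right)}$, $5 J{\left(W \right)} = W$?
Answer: $1088$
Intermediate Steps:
$J{\left(W \right)} = \frac{W}{5}$
$D = - \frac{17}{5}$ ($D = -3 + \frac{-1 - 1}{5} = -3 + \frac{1}{5} \left(-2\right) = -3 - \frac{2}{5} = - \frac{17}{5} \approx -3.4$)
$j = \frac{32}{5}$ ($j = 3 - - \frac{17}{5} = 3 + \frac{17}{5} = \frac{32}{5} \approx 6.4$)
$- 10 j \left(-17\right) = \left(-10\right) \frac{32}{5} \left(-17\right) = \left(-64\right) \left(-17\right) = 1088$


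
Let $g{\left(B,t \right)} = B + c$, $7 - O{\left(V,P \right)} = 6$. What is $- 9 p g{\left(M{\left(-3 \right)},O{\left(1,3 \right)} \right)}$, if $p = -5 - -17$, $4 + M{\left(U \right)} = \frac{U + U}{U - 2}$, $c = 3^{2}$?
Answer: $- \frac{3348}{5} \approx -669.6$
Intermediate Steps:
$O{\left(V,P \right)} = 1$ ($O{\left(V,P \right)} = 7 - 6 = 1$)
$c = 9$
$M{\left(U \right)} = -4 + \frac{2 U}{-2 + U}$ ($M{\left(U \right)} = -4 + \frac{U + U}{U - 2} = -4 + \frac{2 U}{-2 + U}$)
$p = 12$ ($p = -5 + 17 = 12$)
$g{\left(B,t \right)} = 9 + B$ ($g{\left(B,t \right)} = B + 9 = 9 + B$)
$- 9 p g{\left(M{\left(-3 \right)},O{\left(1,3 \right)} \right)} = \left(-9\right) 12 \left(9 + \frac{2 \left(4 - -3\right)}{-2 - 3}\right) = - 108 \left(9 + \frac{2 \left(4 + 3\right)}{-5}\right) = - 108 \left(9 + 2 \left(- \frac{1}{5}\right) 7\right) = - 108 \left(9 - \frac{14}{5}\right) = \left(-108\right) \frac{31}{5} = - \frac{3348}{5}$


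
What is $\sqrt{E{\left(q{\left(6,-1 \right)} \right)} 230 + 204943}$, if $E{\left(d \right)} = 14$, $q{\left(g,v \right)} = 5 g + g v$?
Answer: $\sqrt{208163} \approx 456.25$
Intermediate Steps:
$\sqrt{E{\left(q{\left(6,-1 \right)} \right)} 230 + 204943} = \sqrt{14 \cdot 230 + 204943} = \sqrt{3220 + 204943} = \sqrt{208163}$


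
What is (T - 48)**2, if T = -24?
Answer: 5184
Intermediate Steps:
(T - 48)**2 = (-24 - 48)**2 = (-72)**2 = 5184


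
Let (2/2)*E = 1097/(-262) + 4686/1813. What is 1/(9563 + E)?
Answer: 475006/4541721249 ≈ 0.00010459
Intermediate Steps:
E = -761129/475006 (E = 1097/(-262) + 4686/1813 = 1097*(-1/262) + 4686*(1/1813) = -1097/262 + 4686/1813 = -761129/475006 ≈ -1.6024)
1/(9563 + E) = 1/(9563 - 761129/475006) = 1/(4541721249/475006) = 475006/4541721249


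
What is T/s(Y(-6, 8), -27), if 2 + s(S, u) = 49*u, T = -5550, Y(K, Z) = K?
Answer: 222/53 ≈ 4.1887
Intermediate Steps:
s(S, u) = -2 + 49*u
T/s(Y(-6, 8), -27) = -5550/(-2 + 49*(-27)) = -5550/(-2 - 1323) = -5550/(-1325) = -5550*(-1/1325) = 222/53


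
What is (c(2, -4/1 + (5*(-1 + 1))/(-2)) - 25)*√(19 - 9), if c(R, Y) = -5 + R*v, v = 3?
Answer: -24*√10 ≈ -75.895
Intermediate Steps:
c(R, Y) = -5 + 3*R (c(R, Y) = -5 + R*3 = -5 + 3*R)
(c(2, -4/1 + (5*(-1 + 1))/(-2)) - 25)*√(19 - 9) = ((-5 + 3*2) - 25)*√(19 - 9) = ((-5 + 6) - 25)*√10 = (1 - 25)*√10 = -24*√10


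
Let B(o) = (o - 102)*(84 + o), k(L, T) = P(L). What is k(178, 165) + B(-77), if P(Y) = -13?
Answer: -1266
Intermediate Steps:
k(L, T) = -13
B(o) = (-102 + o)*(84 + o)
k(178, 165) + B(-77) = -13 + (-8568 + (-77)² - 18*(-77)) = -13 + (-8568 + 5929 + 1386) = -13 - 1253 = -1266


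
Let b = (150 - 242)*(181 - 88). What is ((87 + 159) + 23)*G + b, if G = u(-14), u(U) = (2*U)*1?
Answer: -16088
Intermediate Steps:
u(U) = 2*U
b = -8556 (b = -92*93 = -8556)
G = -28 (G = 2*(-14) = -28)
((87 + 159) + 23)*G + b = ((87 + 159) + 23)*(-28) - 8556 = (246 + 23)*(-28) - 8556 = 269*(-28) - 8556 = -7532 - 8556 = -16088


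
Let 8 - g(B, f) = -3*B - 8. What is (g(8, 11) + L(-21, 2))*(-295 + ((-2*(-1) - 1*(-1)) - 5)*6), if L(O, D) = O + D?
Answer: -6447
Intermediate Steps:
g(B, f) = 16 + 3*B (g(B, f) = 8 - (-3*B - 8) = 8 - (-8 - 3*B) = 8 + (8 + 3*B) = 16 + 3*B)
L(O, D) = D + O
(g(8, 11) + L(-21, 2))*(-295 + ((-2*(-1) - 1*(-1)) - 5)*6) = ((16 + 3*8) + (2 - 21))*(-295 + ((-2*(-1) - 1*(-1)) - 5)*6) = ((16 + 24) - 19)*(-295 + ((2 + 1) - 5)*6) = (40 - 19)*(-295 + (3 - 5)*6) = 21*(-295 - 2*6) = 21*(-295 - 12) = 21*(-307) = -6447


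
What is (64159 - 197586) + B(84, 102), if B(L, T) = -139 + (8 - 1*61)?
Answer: -133619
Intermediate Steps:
B(L, T) = -192 (B(L, T) = -139 + (8 - 61) = -139 - 53 = -192)
(64159 - 197586) + B(84, 102) = (64159 - 197586) - 192 = -133427 - 192 = -133619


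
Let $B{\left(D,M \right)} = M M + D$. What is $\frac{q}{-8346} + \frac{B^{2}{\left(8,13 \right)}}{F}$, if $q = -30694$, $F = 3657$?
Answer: $\frac{62286632}{5086887} \approx 12.245$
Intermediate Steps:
$B{\left(D,M \right)} = D + M^{2}$ ($B{\left(D,M \right)} = M^{2} + D = D + M^{2}$)
$\frac{q}{-8346} + \frac{B^{2}{\left(8,13 \right)}}{F} = - \frac{30694}{-8346} + \frac{\left(8 + 13^{2}\right)^{2}}{3657} = \left(-30694\right) \left(- \frac{1}{8346}\right) + \left(8 + 169\right)^{2} \cdot \frac{1}{3657} = \frac{15347}{4173} + 177^{2} \cdot \frac{1}{3657} = \frac{15347}{4173} + 31329 \cdot \frac{1}{3657} = \frac{15347}{4173} + \frac{10443}{1219} = \frac{62286632}{5086887}$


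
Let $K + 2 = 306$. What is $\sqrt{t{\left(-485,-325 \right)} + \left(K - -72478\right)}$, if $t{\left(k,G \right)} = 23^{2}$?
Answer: $\sqrt{73311} \approx 270.76$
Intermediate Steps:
$K = 304$ ($K = -2 + 306 = 304$)
$t{\left(k,G \right)} = 529$
$\sqrt{t{\left(-485,-325 \right)} + \left(K - -72478\right)} = \sqrt{529 + \left(304 - -72478\right)} = \sqrt{529 + \left(304 + 72478\right)} = \sqrt{529 + 72782} = \sqrt{73311}$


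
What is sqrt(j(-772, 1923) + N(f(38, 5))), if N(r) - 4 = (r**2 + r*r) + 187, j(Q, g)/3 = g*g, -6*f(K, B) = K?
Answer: 2*sqrt(24961631)/3 ≈ 3330.8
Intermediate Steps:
f(K, B) = -K/6
j(Q, g) = 3*g**2 (j(Q, g) = 3*(g*g) = 3*g**2)
N(r) = 191 + 2*r**2 (N(r) = 4 + ((r**2 + r*r) + 187) = 4 + ((r**2 + r**2) + 187) = 4 + (2*r**2 + 187) = 4 + (187 + 2*r**2) = 191 + 2*r**2)
sqrt(j(-772, 1923) + N(f(38, 5))) = sqrt(3*1923**2 + (191 + 2*(-1/6*38)**2)) = sqrt(3*3697929 + (191 + 2*(-19/3)**2)) = sqrt(11093787 + (191 + 2*(361/9))) = sqrt(11093787 + (191 + 722/9)) = sqrt(11093787 + 2441/9) = sqrt(99846524/9) = 2*sqrt(24961631)/3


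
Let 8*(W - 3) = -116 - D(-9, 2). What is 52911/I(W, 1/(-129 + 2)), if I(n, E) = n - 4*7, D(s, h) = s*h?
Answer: -211644/149 ≈ -1420.4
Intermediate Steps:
D(s, h) = h*s
W = -37/4 (W = 3 + (-116 - 2*(-9))/8 = 3 + (-116 - 1*(-18))/8 = 3 + (-116 + 18)/8 = 3 + (1/8)*(-98) = 3 - 49/4 = -37/4 ≈ -9.2500)
I(n, E) = -28 + n (I(n, E) = n - 28 = -28 + n)
52911/I(W, 1/(-129 + 2)) = 52911/(-28 - 37/4) = 52911/(-149/4) = 52911*(-4/149) = -211644/149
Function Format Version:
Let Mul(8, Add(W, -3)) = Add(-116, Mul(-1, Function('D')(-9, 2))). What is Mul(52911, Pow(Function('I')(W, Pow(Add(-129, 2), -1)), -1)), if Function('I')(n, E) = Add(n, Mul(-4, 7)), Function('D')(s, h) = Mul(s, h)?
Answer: Rational(-211644, 149) ≈ -1420.4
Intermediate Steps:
Function('D')(s, h) = Mul(h, s)
W = Rational(-37, 4) (W = Add(3, Mul(Rational(1, 8), Add(-116, Mul(-1, Mul(2, -9))))) = Add(3, Mul(Rational(1, 8), Add(-116, Mul(-1, -18)))) = Add(3, Mul(Rational(1, 8), Add(-116, 18))) = Add(3, Mul(Rational(1, 8), -98)) = Add(3, Rational(-49, 4)) = Rational(-37, 4) ≈ -9.2500)
Function('I')(n, E) = Add(-28, n) (Function('I')(n, E) = Add(n, -28) = Add(-28, n))
Mul(52911, Pow(Function('I')(W, Pow(Add(-129, 2), -1)), -1)) = Mul(52911, Pow(Add(-28, Rational(-37, 4)), -1)) = Mul(52911, Pow(Rational(-149, 4), -1)) = Mul(52911, Rational(-4, 149)) = Rational(-211644, 149)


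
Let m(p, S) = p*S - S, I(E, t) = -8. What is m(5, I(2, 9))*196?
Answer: -6272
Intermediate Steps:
m(p, S) = -S + S*p (m(p, S) = S*p - S = -S + S*p)
m(5, I(2, 9))*196 = -8*(-1 + 5)*196 = -8*4*196 = -32*196 = -6272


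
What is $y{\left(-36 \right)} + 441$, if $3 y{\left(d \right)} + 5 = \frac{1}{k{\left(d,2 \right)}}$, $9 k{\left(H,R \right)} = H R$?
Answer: $\frac{10543}{24} \approx 439.29$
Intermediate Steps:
$k{\left(H,R \right)} = \frac{H R}{9}$
$y{\left(d \right)} = - \frac{5}{3} + \frac{3}{2 d}$ ($y{\left(d \right)} = - \frac{5}{3} + \frac{1}{3 \cdot \frac{1}{9} d 2} = - \frac{5}{3} + \frac{1}{3 \frac{2 d}{9}} = - \frac{5}{3} + \frac{\frac{9}{2} \frac{1}{d}}{3} = - \frac{5}{3} + \frac{3}{2 d}$)
$y{\left(-36 \right)} + 441 = \frac{9 - -360}{6 \left(-36\right)} + 441 = \frac{1}{6} \left(- \frac{1}{36}\right) \left(9 + 360\right) + 441 = \frac{1}{6} \left(- \frac{1}{36}\right) 369 + 441 = - \frac{41}{24} + 441 = \frac{10543}{24}$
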